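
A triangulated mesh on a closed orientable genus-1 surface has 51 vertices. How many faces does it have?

102

χ = 2 − 2·1 = 0, and every face is a triangle so 3F = 2E.
V − E + F = 0 with E = 3F/2 gives 51 − (3/2 − 1)·F = 0, so F = 102 and E = 153.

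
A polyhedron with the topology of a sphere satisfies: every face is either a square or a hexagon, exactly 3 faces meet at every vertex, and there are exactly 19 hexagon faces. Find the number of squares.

Let x be the number of squares; then F = 19 + x.
Edge–face incidences: 2E = 6·19 + 4·x = 114 + 4x.
Every vertex has degree 3, so 3V = 2E.
Euler: V − E + F = 2 ⇒ (2E)/3 − E + (19 + x) = 2.
Multiply by 6: 2·(2E) − 3·(2E) + 6·(19 + x) = 12, i.e. 114 + 6x − (114 + 4x) = 12.
Collecting terms: 2x = 12, so x = 6.
Then 2E = 114 + 4·6 = 138, so E = 69, V = 2E/3 = 46, F = 19 + 6 = 25.

6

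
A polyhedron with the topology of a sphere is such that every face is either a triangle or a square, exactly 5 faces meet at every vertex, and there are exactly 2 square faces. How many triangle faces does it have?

Let x be the number of triangles; then F = 2 + x.
Edge–face incidences: 2E = 4·2 + 3·x = 8 + 3x.
Every vertex has degree 5, so 5V = 2E.
Euler: V − E + F = 2 ⇒ (2E)/5 − E + (2 + x) = 2.
Multiply by 10: 2·(2E) − 5·(2E) + 10·(2 + x) = 20, i.e. 20 + 10x − 3·(8 + 3x) = 20.
Collecting terms: x − 4 = 20, so x = 24.
Then 2E = 8 + 3·24 = 80, so E = 40, V = 2E/5 = 16, F = 2 + 24 = 26.

24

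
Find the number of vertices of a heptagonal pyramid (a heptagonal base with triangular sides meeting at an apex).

A pyramid on an n-gon base has one n-gon and n triangles: V = 7 + 1 = 8, E = 2·7 = 14, F = 7 + 1 = 8.
Check: V − E + F = 8 − 14 + 8 = 2.

8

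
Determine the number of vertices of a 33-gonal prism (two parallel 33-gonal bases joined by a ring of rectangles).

66

A prism on an n-gon has two n-gon bases and n rectangular sides: V = 2·33 = 66, E = 3·33 = 99, F = 33 + 2 = 35.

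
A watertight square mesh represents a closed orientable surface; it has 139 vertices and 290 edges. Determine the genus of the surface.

4

Every face is a square and each edge borders two faces, so 4F = 2·290, giving F = 145.
χ = V − E + F = 139 − 290 + 145 = -6.
For a closed orientable surface χ = 2 − 2g, so g = (2 − (-6))/2 = 4.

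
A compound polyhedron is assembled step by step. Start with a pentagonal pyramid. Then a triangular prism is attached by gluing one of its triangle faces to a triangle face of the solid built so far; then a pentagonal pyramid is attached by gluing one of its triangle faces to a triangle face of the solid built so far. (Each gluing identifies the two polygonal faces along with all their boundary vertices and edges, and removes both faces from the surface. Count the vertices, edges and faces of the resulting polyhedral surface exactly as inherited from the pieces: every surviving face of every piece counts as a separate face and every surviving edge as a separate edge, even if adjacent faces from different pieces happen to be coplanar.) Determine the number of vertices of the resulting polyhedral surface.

12

A pentagonal pyramid: V=6, E=10, F=6.
Attach a triangular prism (V=6, E=9, F=5) along a 3-gon: merge 3 vertices and 3 edges, delete both glued faces → V=9, E=16, F=9.
Attach a pentagonal pyramid (V=6, E=10, F=6) along a 3-gon: merge 3 vertices and 3 edges, delete both glued faces → V=12, E=23, F=13.
Check: V − E + F = 12 − 23 + 13 = 2.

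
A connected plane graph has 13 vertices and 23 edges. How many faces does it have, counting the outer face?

Euler's formula for a connected plane graph: V − E + F = 2, so F = 2 − 13 + 23 = 12.

12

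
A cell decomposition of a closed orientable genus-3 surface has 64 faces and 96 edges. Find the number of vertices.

For a closed orientable surface of genus 3, χ = 2 − 2·3 = -4.
V = -4 + E − F = -4 + 96 − 64 = 28.

28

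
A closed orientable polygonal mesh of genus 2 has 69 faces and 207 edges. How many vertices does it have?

136

For a closed orientable surface of genus 2, χ = 2 − 2·2 = -2.
V = -2 + E − F = -2 + 207 − 69 = 136.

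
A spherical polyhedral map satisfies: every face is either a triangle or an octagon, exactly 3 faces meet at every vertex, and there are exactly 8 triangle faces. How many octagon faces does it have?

Let x be the number of octagons; then F = 8 + x.
Edge–face incidences: 2E = 3·8 + 8·x = 24 + 8x.
Every vertex has degree 3, so 3V = 2E.
Euler: V − E + F = 2 ⇒ (2E)/3 − E + (8 + x) = 2.
Multiply by 6: 2·(2E) − 3·(2E) + 6·(8 + x) = 12, i.e. 48 + 6x − (24 + 8x) = 12.
Collecting terms: −2x + 24 = 12, so −2x = −12, so x = 6.
Then 2E = 24 + 8·6 = 72, so E = 36, V = 2E/3 = 24, F = 8 + 6 = 14.

6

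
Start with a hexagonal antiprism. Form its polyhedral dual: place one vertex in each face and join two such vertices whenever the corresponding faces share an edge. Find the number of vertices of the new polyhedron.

The base solid has V = 12, E = 24, F = 14.
The dual swaps V and F and preserves E: V′ = F = 14, E′ = E = 24, F′ = V = 12.

14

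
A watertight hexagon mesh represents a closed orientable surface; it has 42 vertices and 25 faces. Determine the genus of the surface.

Every face is a hexagon, so 2E = 6·25 = 150, giving E = 75.
χ = V − E + F = 42 − 75 + 25 = -8.
For a closed orientable surface χ = 2 − 2g, so g = (2 − (-8))/2 = 5.

5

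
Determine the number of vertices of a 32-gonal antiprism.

64

An antiprism on an n-gon has two n-gon caps and 2n triangles: V = 2·32 = 64, E = 4·32 = 128, F = 2·32 + 2 = 66.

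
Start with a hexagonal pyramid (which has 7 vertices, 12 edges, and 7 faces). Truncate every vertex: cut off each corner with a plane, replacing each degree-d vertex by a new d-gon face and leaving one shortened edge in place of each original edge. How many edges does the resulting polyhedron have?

36

Truncation replaces each original edge-end by a new vertex, so V′ = 2E = 24.
Each original edge survives, and each old vertex of degree d contributes d new edges; summing degrees gives Σd = 2E, so E′ = E + 2E = 3E = 36.
Each original face survives and each original vertex becomes one new face: F′ = F + V = 14.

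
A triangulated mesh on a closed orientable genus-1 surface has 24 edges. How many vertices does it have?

8

χ = 2 − 2·1 = 0, and every face is a triangle so 3F = 2E.
F = 2E/3 = 16. Then V = 0 + E − F = 0 + 24 − 16 = 8.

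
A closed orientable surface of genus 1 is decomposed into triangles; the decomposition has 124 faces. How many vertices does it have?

χ = 2 − 2·1 = 0, and every face is a triangle so 3F = 2E.
E = 3·124/2 = 186. Then V = 0 + E − F = 0 + 186 − 124 = 62.

62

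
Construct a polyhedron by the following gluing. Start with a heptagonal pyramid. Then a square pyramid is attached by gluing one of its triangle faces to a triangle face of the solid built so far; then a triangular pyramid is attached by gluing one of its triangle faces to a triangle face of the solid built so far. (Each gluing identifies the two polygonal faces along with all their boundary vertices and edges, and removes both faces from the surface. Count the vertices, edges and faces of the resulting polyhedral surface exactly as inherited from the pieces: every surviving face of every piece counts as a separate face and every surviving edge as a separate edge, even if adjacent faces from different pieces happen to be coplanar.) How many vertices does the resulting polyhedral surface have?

A heptagonal pyramid: V=8, E=14, F=8.
Attach a square pyramid (V=5, E=8, F=5) along a 3-gon: merge 3 vertices and 3 edges, delete both glued faces → V=10, E=19, F=11.
Attach a triangular pyramid (V=4, E=6, F=4) along a 3-gon: merge 3 vertices and 3 edges, delete both glued faces → V=11, E=22, F=13.
Check: V − E + F = 11 − 22 + 13 = 2.

11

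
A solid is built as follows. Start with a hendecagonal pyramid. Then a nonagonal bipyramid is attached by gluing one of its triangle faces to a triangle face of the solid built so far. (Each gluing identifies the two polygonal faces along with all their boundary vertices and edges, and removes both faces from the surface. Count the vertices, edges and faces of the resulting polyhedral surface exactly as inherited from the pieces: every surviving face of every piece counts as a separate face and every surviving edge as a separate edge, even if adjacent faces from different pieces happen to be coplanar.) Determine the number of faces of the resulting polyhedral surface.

28

A hendecagonal pyramid: V=12, E=22, F=12.
Attach a nonagonal bipyramid (V=11, E=27, F=18) along a 3-gon: merge 3 vertices and 3 edges, delete both glued faces → V=20, E=46, F=28.
Check: V − E + F = 20 − 46 + 28 = 2.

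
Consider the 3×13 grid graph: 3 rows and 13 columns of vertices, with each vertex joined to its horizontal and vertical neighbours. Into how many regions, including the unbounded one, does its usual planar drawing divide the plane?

The grid has V = 3·13 = 39 vertices and E = 3·12 + 13·2 = 62 edges.
F = 2 − V + E = 2 − 39 + 62 = 25.

25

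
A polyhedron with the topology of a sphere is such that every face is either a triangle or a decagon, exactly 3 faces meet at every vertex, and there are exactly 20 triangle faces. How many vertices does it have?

Let x be the number of decagons; then F = 20 + x.
Edge–face incidences: 2E = 3·20 + 10·x = 60 + 10x.
Every vertex has degree 3, so 3V = 2E.
Euler: V − E + F = 2 ⇒ (2E)/3 − E + (20 + x) = 2.
Multiply by 6: 2·(2E) − 3·(2E) + 6·(20 + x) = 12, i.e. 120 + 6x − (60 + 10x) = 12.
Collecting terms: −4x + 60 = 12, so −4x = −48, so x = 12.
Then 2E = 60 + 10·12 = 180, so E = 90, V = 2E/3 = 60, F = 20 + 12 = 32.

60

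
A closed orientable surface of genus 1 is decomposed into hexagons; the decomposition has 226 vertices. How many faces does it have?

χ = 2 − 2·1 = 0, and every face is a hexagon so 6F = 2E.
V − E + F = 0 with E = 6F/2 gives 226 − (6/2 − 1)·F = 0, so F = 113 and E = 339.

113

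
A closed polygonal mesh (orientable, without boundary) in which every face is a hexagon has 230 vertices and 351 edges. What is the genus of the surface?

Every face is a hexagon and each edge borders two faces, so 6F = 2·351, giving F = 117.
χ = V − E + F = 230 − 351 + 117 = -4.
For a closed orientable surface χ = 2 − 2g, so g = (2 − (-4))/2 = 3.

3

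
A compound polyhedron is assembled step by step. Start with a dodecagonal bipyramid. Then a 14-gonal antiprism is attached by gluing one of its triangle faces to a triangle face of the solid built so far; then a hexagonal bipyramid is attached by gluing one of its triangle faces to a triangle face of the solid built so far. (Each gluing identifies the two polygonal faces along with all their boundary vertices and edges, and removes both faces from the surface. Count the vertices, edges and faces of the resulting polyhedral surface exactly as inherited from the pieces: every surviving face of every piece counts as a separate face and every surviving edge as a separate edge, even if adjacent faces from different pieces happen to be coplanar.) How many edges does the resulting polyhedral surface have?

A dodecagonal bipyramid: V=14, E=36, F=24.
Attach a 14-gonal antiprism (V=28, E=56, F=30) along a 3-gon: merge 3 vertices and 3 edges, delete both glued faces → V=39, E=89, F=52.
Attach a hexagonal bipyramid (V=8, E=18, F=12) along a 3-gon: merge 3 vertices and 3 edges, delete both glued faces → V=44, E=104, F=62.
Check: V − E + F = 44 − 104 + 62 = 2.

104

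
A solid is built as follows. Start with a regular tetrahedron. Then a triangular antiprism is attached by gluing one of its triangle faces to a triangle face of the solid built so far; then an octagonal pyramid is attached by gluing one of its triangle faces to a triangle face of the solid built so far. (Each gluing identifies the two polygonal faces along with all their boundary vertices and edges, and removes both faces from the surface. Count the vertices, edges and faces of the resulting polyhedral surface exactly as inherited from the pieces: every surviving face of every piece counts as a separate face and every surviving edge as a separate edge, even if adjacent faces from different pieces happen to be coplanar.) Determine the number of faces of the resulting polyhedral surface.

17

A regular tetrahedron: V=4, E=6, F=4.
Attach a triangular antiprism (V=6, E=12, F=8) along a 3-gon: merge 3 vertices and 3 edges, delete both glued faces → V=7, E=15, F=10.
Attach an octagonal pyramid (V=9, E=16, F=9) along a 3-gon: merge 3 vertices and 3 edges, delete both glued faces → V=13, E=28, F=17.
Check: V − E + F = 13 − 28 + 17 = 2.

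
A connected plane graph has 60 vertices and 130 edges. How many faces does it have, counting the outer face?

72

Euler's formula for a connected plane graph: V − E + F = 2, so F = 2 − 60 + 130 = 72.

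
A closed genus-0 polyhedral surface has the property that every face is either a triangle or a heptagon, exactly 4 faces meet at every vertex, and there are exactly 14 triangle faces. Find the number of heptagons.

2

Let x be the number of heptagons; then F = 14 + x.
Edge–face incidences: 2E = 3·14 + 7·x = 42 + 7x.
Every vertex has degree 4, so 4V = 2E.
Euler: V − E + F = 2 ⇒ (2E)/4 − E + (14 + x) = 2.
Multiply by 8: 2·(2E) − 4·(2E) + 8·(14 + x) = 16, i.e. 112 + 8x − 2·(42 + 7x) = 16.
Collecting terms: −6x + 28 = 16, so −6x = −12, so x = 2.
Then 2E = 42 + 7·2 = 56, so E = 28, V = 2E/4 = 14, F = 14 + 2 = 16.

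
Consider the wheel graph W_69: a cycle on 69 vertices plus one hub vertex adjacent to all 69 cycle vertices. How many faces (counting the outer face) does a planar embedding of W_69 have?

W_69 has V = 69 + 1 = 70 vertices and E = 2·69 = 138 edges.
By Euler's formula F = 2 − V + E = 2 − 70 + 138 = 70.

70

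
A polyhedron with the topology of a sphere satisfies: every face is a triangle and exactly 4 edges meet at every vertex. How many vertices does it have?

Each face has 3 edges and each edge borders two faces, so 2E = 3F.
Each vertex has degree 4, so 4V = 2E and hence V = 3F/4.
Euler: V − E + F = 2 ⇒ (3F/4) − (3F/2) + F = 2.
Multiply by 8: (6 − 12 + 8)F = 16, i.e. 2F = 16.
So F = 8, E = 3·8/2 = 12, V = 3·8/4 = 6.

6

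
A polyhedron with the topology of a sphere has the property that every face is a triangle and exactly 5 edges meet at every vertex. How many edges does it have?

30

Each face has 3 edges and each edge borders two faces, so 2E = 3F.
Each vertex has degree 5, so 5V = 2E and hence V = 3F/5.
Euler: V − E + F = 2 ⇒ (3F/5) − (3F/2) + F = 2.
Multiply by 10: (6 − 15 + 10)F = 20, i.e. 1F = 20.
So F = 20, E = 3·20/2 = 30, V = 3·20/5 = 12.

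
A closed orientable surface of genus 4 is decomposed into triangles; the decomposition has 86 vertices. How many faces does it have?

184

χ = 2 − 2·4 = -6, and every face is a triangle so 3F = 2E.
V − E + F = -6 with E = 3F/2 gives 86 − (3/2 − 1)·F = -6, so F = 184 and E = 276.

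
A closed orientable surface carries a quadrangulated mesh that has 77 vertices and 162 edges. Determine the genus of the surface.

3

Every face is a square and each edge borders two faces, so 4F = 2·162, giving F = 81.
χ = V − E + F = 77 − 162 + 81 = -4.
For a closed orientable surface χ = 2 − 2g, so g = (2 − (-4))/2 = 3.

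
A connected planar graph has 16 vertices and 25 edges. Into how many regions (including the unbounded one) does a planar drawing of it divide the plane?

11

Euler's formula for a connected plane graph: V − E + F = 2, so F = 2 − 16 + 25 = 11.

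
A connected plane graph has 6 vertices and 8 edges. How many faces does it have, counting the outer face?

4

Euler's formula for a connected plane graph: V − E + F = 2, so F = 2 − 6 + 8 = 4.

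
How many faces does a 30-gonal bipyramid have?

A bipyramid over an n-gon has 2n triangular faces and n + 2 vertices: V = 30 + 2 = 32, E = 3·30 = 90, F = 2·30 = 60.

60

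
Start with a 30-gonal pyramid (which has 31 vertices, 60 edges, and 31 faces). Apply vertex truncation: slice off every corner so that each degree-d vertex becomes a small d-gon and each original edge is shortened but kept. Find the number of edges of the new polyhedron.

180

Truncation replaces each original edge-end by a new vertex, so V′ = 2E = 120.
Each original edge survives, and each old vertex of degree d contributes d new edges; summing degrees gives Σd = 2E, so E′ = E + 2E = 3E = 180.
Each original face survives and each original vertex becomes one new face: F′ = F + V = 62.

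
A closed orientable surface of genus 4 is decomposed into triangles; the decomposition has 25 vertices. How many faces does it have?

62

χ = 2 − 2·4 = -6, and every face is a triangle so 3F = 2E.
V − E + F = -6 with E = 3F/2 gives 25 − (3/2 − 1)·F = -6, so F = 62 and E = 93.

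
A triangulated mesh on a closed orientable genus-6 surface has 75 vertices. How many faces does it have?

χ = 2 − 2·6 = -10, and every face is a triangle so 3F = 2E.
V − E + F = -10 with E = 3F/2 gives 75 − (3/2 − 1)·F = -10, so F = 170 and E = 255.

170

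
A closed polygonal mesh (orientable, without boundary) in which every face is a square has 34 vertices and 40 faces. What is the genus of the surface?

Every face is a square, so 2E = 4·40 = 160, giving E = 80.
χ = V − E + F = 34 − 80 + 40 = -6.
For a closed orientable surface χ = 2 − 2g, so g = (2 − (-6))/2 = 4.

4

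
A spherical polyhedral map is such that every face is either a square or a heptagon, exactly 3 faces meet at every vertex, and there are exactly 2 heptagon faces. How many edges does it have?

21

Let x be the number of squares; then F = 2 + x.
Edge–face incidences: 2E = 7·2 + 4·x = 14 + 4x.
Every vertex has degree 3, so 3V = 2E.
Euler: V − E + F = 2 ⇒ (2E)/3 − E + (2 + x) = 2.
Multiply by 6: 2·(2E) − 3·(2E) + 6·(2 + x) = 12, i.e. 12 + 6x − (14 + 4x) = 12.
Collecting terms: 2x − 2 = 12, so 2x = 14, so x = 7.
Then 2E = 14 + 4·7 = 42, so E = 21, V = 2E/3 = 14, F = 2 + 7 = 9.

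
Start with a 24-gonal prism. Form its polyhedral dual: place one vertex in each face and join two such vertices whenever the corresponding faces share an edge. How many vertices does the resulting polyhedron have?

26

The base solid has V = 48, E = 72, F = 26.
The dual swaps V and F and preserves E: V′ = F = 26, E′ = E = 72, F′ = V = 48.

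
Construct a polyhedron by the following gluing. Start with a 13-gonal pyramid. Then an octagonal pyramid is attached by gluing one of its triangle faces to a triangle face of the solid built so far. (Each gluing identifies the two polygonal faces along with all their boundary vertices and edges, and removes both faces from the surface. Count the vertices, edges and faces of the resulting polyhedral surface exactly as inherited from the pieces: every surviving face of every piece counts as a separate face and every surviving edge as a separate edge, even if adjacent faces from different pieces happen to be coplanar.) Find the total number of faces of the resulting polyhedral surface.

A 13-gonal pyramid: V=14, E=26, F=14.
Attach an octagonal pyramid (V=9, E=16, F=9) along a 3-gon: merge 3 vertices and 3 edges, delete both glued faces → V=20, E=39, F=21.
Check: V − E + F = 20 − 39 + 21 = 2.

21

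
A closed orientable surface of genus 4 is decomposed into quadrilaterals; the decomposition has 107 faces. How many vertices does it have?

χ = 2 − 2·4 = -6, and every face is a square so 4F = 2E.
E = 4·107/2 = 214. Then V = -6 + E − F = -6 + 214 − 107 = 101.

101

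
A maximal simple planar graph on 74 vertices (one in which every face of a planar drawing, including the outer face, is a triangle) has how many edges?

216

In a plane triangulation 3F = 2E and V − E + F = 2, so E = 3V − 6 = 3·74 − 6 = 216.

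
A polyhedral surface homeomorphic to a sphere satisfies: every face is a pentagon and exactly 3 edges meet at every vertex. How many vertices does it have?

Each face has 5 edges and each edge borders two faces, so 2E = 5F.
Each vertex has degree 3, so 3V = 2E and hence V = 5F/3.
Euler: V − E + F = 2 ⇒ (5F/3) − (5F/2) + F = 2.
Multiply by 6: (10 − 15 + 6)F = 12, i.e. 1F = 12.
So F = 12, E = 5·12/2 = 30, V = 5·12/3 = 20.

20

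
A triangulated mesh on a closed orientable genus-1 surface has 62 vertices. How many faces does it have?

124

χ = 2 − 2·1 = 0, and every face is a triangle so 3F = 2E.
V − E + F = 0 with E = 3F/2 gives 62 − (3/2 − 1)·F = 0, so F = 124 and E = 186.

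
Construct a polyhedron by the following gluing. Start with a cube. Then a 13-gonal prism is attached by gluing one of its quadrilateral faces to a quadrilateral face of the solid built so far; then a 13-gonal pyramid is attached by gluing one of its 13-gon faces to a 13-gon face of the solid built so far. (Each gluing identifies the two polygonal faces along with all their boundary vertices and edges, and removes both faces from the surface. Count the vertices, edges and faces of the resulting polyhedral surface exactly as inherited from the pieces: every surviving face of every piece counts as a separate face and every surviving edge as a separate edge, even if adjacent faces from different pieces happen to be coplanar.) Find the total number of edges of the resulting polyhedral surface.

60

A cube: V=8, E=12, F=6.
Attach a 13-gonal prism (V=26, E=39, F=15) along a 4-gon: merge 4 vertices and 4 edges, delete both glued faces → V=30, E=47, F=19.
Attach a 13-gonal pyramid (V=14, E=26, F=14) along a 13-gon: merge 13 vertices and 13 edges, delete both glued faces → V=31, E=60, F=31.
Check: V − E + F = 31 − 60 + 31 = 2.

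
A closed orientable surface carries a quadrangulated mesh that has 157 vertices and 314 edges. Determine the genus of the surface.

1

Every face is a square and each edge borders two faces, so 4F = 2·314, giving F = 157.
χ = V − E + F = 157 − 314 + 157 = 0.
For a closed orientable surface χ = 2 − 2g, so g = (2 − (0))/2 = 1.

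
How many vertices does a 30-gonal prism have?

A prism on an n-gon has two n-gon bases and n rectangular sides: V = 2·30 = 60, E = 3·30 = 90, F = 30 + 2 = 32.

60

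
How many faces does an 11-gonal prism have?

13

A prism on an n-gon has two n-gon bases and n rectangular sides: V = 2·11 = 22, E = 3·11 = 33, F = 11 + 2 = 13.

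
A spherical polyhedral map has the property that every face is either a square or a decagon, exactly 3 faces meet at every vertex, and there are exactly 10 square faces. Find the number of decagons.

2

Let x be the number of decagons; then F = 10 + x.
Edge–face incidences: 2E = 4·10 + 10·x = 40 + 10x.
Every vertex has degree 3, so 3V = 2E.
Euler: V − E + F = 2 ⇒ (2E)/3 − E + (10 + x) = 2.
Multiply by 6: 2·(2E) − 3·(2E) + 6·(10 + x) = 12, i.e. 60 + 6x − (40 + 10x) = 12.
Collecting terms: −4x + 20 = 12, so −4x = −8, so x = 2.
Then 2E = 40 + 10·2 = 60, so E = 30, V = 2E/3 = 20, F = 10 + 2 = 12.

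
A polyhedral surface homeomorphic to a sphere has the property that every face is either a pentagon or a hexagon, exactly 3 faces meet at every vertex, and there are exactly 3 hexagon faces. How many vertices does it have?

26

Let x be the number of pentagons; then F = 3 + x.
Edge–face incidences: 2E = 6·3 + 5·x = 18 + 5x.
Every vertex has degree 3, so 3V = 2E.
Euler: V − E + F = 2 ⇒ (2E)/3 − E + (3 + x) = 2.
Multiply by 6: 2·(2E) − 3·(2E) + 6·(3 + x) = 12, i.e. 18 + 6x − (18 + 5x) = 12.
Collecting terms: x = 12.
Then 2E = 18 + 5·12 = 78, so E = 39, V = 2E/3 = 26, F = 3 + 12 = 15.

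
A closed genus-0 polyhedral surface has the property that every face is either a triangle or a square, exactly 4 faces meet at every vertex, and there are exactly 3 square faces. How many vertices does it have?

9

Let x be the number of triangles; then F = 3 + x.
Edge–face incidences: 2E = 4·3 + 3·x = 12 + 3x.
Every vertex has degree 4, so 4V = 2E.
Euler: V − E + F = 2 ⇒ (2E)/4 − E + (3 + x) = 2.
Multiply by 8: 2·(2E) − 4·(2E) + 8·(3 + x) = 16, i.e. 24 + 8x − 2·(12 + 3x) = 16.
Collecting terms: 2x = 16, so x = 8.
Then 2E = 12 + 3·8 = 36, so E = 18, V = 2E/4 = 9, F = 3 + 8 = 11.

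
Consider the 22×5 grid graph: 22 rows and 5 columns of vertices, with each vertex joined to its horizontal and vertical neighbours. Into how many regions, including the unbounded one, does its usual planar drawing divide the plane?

The grid has V = 22·5 = 110 vertices and E = 22·4 + 5·21 = 193 edges.
F = 2 − V + E = 2 − 110 + 193 = 85.

85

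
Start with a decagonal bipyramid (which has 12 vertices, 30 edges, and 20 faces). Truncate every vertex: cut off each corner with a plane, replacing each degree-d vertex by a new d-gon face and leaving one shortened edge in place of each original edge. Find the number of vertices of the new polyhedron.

Truncation replaces each original edge-end by a new vertex, so V′ = 2E = 60.
Each original edge survives, and each old vertex of degree d contributes d new edges; summing degrees gives Σd = 2E, so E′ = E + 2E = 3E = 90.
Each original face survives and each original vertex becomes one new face: F′ = F + V = 32.

60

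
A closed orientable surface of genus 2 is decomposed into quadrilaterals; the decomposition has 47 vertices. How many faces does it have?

49

χ = 2 − 2·2 = -2, and every face is a square so 4F = 2E.
V − E + F = -2 with E = 4F/2 gives 47 − (4/2 − 1)·F = -2, so F = 49 and E = 98.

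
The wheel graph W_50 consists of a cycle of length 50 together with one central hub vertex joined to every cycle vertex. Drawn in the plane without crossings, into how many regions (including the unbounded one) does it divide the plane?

W_50 has V = 50 + 1 = 51 vertices and E = 2·50 = 100 edges.
By Euler's formula F = 2 − V + E = 2 − 51 + 100 = 51.

51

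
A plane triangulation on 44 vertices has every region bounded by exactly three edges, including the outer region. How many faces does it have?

In a plane triangulation 3F = 2E and V − E + F = 2, so F = 2V − 4 = 2·44 − 4 = 84.

84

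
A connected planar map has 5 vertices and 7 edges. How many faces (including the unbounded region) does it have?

Euler's formula for a connected plane graph: V − E + F = 2, so F = 2 − 5 + 7 = 4.

4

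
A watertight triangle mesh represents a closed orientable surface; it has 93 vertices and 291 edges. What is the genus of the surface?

3

Every face is a triangle and each edge borders two faces, so 3F = 2·291, giving F = 194.
χ = V − E + F = 93 − 291 + 194 = -4.
For a closed orientable surface χ = 2 − 2g, so g = (2 − (-4))/2 = 3.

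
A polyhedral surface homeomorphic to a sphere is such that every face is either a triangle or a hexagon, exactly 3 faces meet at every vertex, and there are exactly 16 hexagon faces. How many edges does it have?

54

Let x be the number of triangles; then F = 16 + x.
Edge–face incidences: 2E = 6·16 + 3·x = 96 + 3x.
Every vertex has degree 3, so 3V = 2E.
Euler: V − E + F = 2 ⇒ (2E)/3 − E + (16 + x) = 2.
Multiply by 6: 2·(2E) − 3·(2E) + 6·(16 + x) = 12, i.e. 96 + 6x − (96 + 3x) = 12.
Collecting terms: 3x = 12, so x = 4.
Then 2E = 96 + 3·4 = 108, so E = 54, V = 2E/3 = 36, F = 16 + 4 = 20.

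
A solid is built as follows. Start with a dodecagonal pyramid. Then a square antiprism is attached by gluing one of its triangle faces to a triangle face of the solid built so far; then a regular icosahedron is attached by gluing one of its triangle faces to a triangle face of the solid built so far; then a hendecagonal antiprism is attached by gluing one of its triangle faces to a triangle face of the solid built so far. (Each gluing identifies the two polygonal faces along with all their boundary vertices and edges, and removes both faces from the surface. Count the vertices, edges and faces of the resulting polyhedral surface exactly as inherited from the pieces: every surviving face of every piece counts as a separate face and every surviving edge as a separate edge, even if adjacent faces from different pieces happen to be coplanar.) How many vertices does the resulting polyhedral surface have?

46

A dodecagonal pyramid: V=13, E=24, F=13.
Attach a square antiprism (V=8, E=16, F=10) along a 3-gon: merge 3 vertices and 3 edges, delete both glued faces → V=18, E=37, F=21.
Attach a regular icosahedron (V=12, E=30, F=20) along a 3-gon: merge 3 vertices and 3 edges, delete both glued faces → V=27, E=64, F=39.
Attach a hendecagonal antiprism (V=22, E=44, F=24) along a 3-gon: merge 3 vertices and 3 edges, delete both glued faces → V=46, E=105, F=61.
Check: V − E + F = 46 − 105 + 61 = 2.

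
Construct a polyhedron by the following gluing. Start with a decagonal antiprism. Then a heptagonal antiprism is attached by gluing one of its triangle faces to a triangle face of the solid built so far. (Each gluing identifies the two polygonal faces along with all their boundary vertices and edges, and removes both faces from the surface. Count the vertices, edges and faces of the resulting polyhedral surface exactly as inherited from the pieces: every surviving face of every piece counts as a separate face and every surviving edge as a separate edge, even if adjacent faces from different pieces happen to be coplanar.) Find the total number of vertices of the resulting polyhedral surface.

31

A decagonal antiprism: V=20, E=40, F=22.
Attach a heptagonal antiprism (V=14, E=28, F=16) along a 3-gon: merge 3 vertices and 3 edges, delete both glued faces → V=31, E=65, F=36.
Check: V − E + F = 31 − 65 + 36 = 2.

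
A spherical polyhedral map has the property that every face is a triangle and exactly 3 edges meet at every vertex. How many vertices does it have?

4

Each face has 3 edges and each edge borders two faces, so 2E = 3F.
Each vertex has degree 3, so 3V = 2E and hence V = 3F/3.
Euler: V − E + F = 2 ⇒ (3F/3) − (3F/2) + F = 2.
Multiply by 6: (6 − 9 + 6)F = 12, i.e. 3F = 12.
So F = 4, E = 3·4/2 = 6, V = 3·4/3 = 4.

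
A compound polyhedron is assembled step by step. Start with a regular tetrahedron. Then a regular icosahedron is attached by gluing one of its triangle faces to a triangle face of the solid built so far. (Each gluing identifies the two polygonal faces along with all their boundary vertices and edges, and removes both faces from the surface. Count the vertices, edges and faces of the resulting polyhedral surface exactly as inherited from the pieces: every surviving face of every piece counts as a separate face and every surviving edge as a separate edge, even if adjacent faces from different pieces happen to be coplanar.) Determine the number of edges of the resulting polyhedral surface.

33

A regular tetrahedron: V=4, E=6, F=4.
Attach a regular icosahedron (V=12, E=30, F=20) along a 3-gon: merge 3 vertices and 3 edges, delete both glued faces → V=13, E=33, F=22.
Check: V − E + F = 13 − 33 + 22 = 2.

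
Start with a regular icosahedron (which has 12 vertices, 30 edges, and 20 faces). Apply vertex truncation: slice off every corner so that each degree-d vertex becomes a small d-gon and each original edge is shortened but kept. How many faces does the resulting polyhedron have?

Truncation replaces each original edge-end by a new vertex, so V′ = 2E = 60.
Each original edge survives, and each old vertex of degree d contributes d new edges; summing degrees gives Σd = 2E, so E′ = E + 2E = 3E = 90.
Each original face survives and each original vertex becomes one new face: F′ = F + V = 32.

32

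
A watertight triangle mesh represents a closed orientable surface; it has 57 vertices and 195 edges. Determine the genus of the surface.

Every face is a triangle and each edge borders two faces, so 3F = 2·195, giving F = 130.
χ = V − E + F = 57 − 195 + 130 = -8.
For a closed orientable surface χ = 2 − 2g, so g = (2 − (-8))/2 = 5.

5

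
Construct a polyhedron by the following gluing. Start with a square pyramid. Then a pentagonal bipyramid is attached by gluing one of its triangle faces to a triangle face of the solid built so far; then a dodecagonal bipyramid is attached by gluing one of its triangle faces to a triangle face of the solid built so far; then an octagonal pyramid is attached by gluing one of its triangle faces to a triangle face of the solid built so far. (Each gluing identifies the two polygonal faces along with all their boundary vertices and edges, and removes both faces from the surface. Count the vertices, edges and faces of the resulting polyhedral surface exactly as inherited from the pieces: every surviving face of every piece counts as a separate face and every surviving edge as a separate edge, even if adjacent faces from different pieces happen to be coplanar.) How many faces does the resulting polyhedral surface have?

42

A square pyramid: V=5, E=8, F=5.
Attach a pentagonal bipyramid (V=7, E=15, F=10) along a 3-gon: merge 3 vertices and 3 edges, delete both glued faces → V=9, E=20, F=13.
Attach a dodecagonal bipyramid (V=14, E=36, F=24) along a 3-gon: merge 3 vertices and 3 edges, delete both glued faces → V=20, E=53, F=35.
Attach an octagonal pyramid (V=9, E=16, F=9) along a 3-gon: merge 3 vertices and 3 edges, delete both glued faces → V=26, E=66, F=42.
Check: V − E + F = 26 − 66 + 42 = 2.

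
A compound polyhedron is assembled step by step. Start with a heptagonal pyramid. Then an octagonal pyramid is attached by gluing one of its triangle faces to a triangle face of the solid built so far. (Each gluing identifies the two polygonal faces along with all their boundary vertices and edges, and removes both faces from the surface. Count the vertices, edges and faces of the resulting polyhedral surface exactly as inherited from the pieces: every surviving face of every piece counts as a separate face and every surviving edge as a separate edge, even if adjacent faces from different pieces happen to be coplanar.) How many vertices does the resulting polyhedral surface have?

14

A heptagonal pyramid: V=8, E=14, F=8.
Attach an octagonal pyramid (V=9, E=16, F=9) along a 3-gon: merge 3 vertices and 3 edges, delete both glued faces → V=14, E=27, F=15.
Check: V − E + F = 14 − 27 + 15 = 2.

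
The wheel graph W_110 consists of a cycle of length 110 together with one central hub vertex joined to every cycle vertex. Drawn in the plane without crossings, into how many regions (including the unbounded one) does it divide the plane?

W_110 has V = 110 + 1 = 111 vertices and E = 2·110 = 220 edges.
By Euler's formula F = 2 − V + E = 2 − 111 + 220 = 111.

111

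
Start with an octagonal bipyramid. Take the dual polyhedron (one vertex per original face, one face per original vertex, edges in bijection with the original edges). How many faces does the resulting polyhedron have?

10

The base solid has V = 10, E = 24, F = 16.
The dual swaps V and F and preserves E: V′ = F = 16, E′ = E = 24, F′ = V = 10.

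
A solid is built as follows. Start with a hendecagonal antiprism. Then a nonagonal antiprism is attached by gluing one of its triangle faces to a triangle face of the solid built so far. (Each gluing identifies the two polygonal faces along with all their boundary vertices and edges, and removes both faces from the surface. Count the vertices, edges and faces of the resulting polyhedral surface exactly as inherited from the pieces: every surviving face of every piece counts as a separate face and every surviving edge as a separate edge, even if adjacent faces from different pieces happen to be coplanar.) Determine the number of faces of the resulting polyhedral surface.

42

A hendecagonal antiprism: V=22, E=44, F=24.
Attach a nonagonal antiprism (V=18, E=36, F=20) along a 3-gon: merge 3 vertices and 3 edges, delete both glued faces → V=37, E=77, F=42.
Check: V − E + F = 37 − 77 + 42 = 2.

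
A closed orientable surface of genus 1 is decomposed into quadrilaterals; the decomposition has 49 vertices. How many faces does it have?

49

χ = 2 − 2·1 = 0, and every face is a square so 4F = 2E.
V − E + F = 0 with E = 4F/2 gives 49 − (4/2 − 1)·F = 0, so F = 49 and E = 98.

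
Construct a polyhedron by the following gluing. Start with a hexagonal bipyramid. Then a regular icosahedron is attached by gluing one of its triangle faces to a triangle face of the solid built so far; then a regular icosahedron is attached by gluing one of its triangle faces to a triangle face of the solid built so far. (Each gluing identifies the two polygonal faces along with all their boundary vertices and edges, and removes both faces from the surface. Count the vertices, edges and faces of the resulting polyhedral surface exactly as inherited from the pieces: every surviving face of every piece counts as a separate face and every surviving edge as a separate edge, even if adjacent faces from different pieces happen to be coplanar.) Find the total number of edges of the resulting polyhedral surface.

72

A hexagonal bipyramid: V=8, E=18, F=12.
Attach a regular icosahedron (V=12, E=30, F=20) along a 3-gon: merge 3 vertices and 3 edges, delete both glued faces → V=17, E=45, F=30.
Attach a regular icosahedron (V=12, E=30, F=20) along a 3-gon: merge 3 vertices and 3 edges, delete both glued faces → V=26, E=72, F=48.
Check: V − E + F = 26 − 72 + 48 = 2.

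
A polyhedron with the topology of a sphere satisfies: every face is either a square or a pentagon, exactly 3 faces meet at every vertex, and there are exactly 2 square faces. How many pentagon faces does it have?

8

Let x be the number of pentagons; then F = 2 + x.
Edge–face incidences: 2E = 4·2 + 5·x = 8 + 5x.
Every vertex has degree 3, so 3V = 2E.
Euler: V − E + F = 2 ⇒ (2E)/3 − E + (2 + x) = 2.
Multiply by 6: 2·(2E) − 3·(2E) + 6·(2 + x) = 12, i.e. 12 + 6x − (8 + 5x) = 12.
Collecting terms: x + 4 = 12, so x = 8.
Then 2E = 8 + 5·8 = 48, so E = 24, V = 2E/3 = 16, F = 2 + 8 = 10.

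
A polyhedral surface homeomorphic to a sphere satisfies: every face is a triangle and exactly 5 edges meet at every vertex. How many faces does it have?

Each face has 3 edges and each edge borders two faces, so 2E = 3F.
Each vertex has degree 5, so 5V = 2E and hence V = 3F/5.
Euler: V − E + F = 2 ⇒ (3F/5) − (3F/2) + F = 2.
Multiply by 10: (6 − 15 + 10)F = 20, i.e. 1F = 20.
So F = 20, E = 3·20/2 = 30, V = 3·20/5 = 12.

20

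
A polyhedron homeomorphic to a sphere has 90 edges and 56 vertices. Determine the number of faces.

36

Here V − E + F = 2.
F = 2 − V + E = 2 − 56 + 90 = 36.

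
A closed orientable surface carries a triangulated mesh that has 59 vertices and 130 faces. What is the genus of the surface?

4

Every face is a triangle, so 2E = 3·130 = 390, giving E = 195.
χ = V − E + F = 59 − 195 + 130 = -6.
For a closed orientable surface χ = 2 − 2g, so g = (2 − (-6))/2 = 4.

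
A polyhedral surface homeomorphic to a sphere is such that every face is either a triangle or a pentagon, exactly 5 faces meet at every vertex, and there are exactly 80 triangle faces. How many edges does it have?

Let x be the number of pentagons; then F = 80 + x.
Edge–face incidences: 2E = 3·80 + 5·x = 240 + 5x.
Every vertex has degree 5, so 5V = 2E.
Euler: V − E + F = 2 ⇒ (2E)/5 − E + (80 + x) = 2.
Multiply by 10: 2·(2E) − 5·(2E) + 10·(80 + x) = 20, i.e. 800 + 10x − 3·(240 + 5x) = 20.
Collecting terms: −5x + 80 = 20, so −5x = −60, so x = 12.
Then 2E = 240 + 5·12 = 300, so E = 150, V = 2E/5 = 60, F = 80 + 12 = 92.

150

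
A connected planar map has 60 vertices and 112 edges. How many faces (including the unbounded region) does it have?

Euler's formula for a connected plane graph: V − E + F = 2, so F = 2 − 60 + 112 = 54.

54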